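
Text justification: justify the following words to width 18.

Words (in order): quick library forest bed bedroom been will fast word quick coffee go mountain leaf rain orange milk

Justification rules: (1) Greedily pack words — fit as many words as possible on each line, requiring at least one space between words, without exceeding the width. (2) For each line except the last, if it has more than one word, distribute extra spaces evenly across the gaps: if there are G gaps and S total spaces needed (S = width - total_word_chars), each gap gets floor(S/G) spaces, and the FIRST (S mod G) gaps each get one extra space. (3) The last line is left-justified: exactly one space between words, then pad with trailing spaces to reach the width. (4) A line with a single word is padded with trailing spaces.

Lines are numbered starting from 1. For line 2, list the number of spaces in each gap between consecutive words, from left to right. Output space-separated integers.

Line 1: ['quick', 'library'] (min_width=13, slack=5)
Line 2: ['forest', 'bed', 'bedroom'] (min_width=18, slack=0)
Line 3: ['been', 'will', 'fast'] (min_width=14, slack=4)
Line 4: ['word', 'quick', 'coffee'] (min_width=17, slack=1)
Line 5: ['go', 'mountain', 'leaf'] (min_width=16, slack=2)
Line 6: ['rain', 'orange', 'milk'] (min_width=16, slack=2)

Answer: 1 1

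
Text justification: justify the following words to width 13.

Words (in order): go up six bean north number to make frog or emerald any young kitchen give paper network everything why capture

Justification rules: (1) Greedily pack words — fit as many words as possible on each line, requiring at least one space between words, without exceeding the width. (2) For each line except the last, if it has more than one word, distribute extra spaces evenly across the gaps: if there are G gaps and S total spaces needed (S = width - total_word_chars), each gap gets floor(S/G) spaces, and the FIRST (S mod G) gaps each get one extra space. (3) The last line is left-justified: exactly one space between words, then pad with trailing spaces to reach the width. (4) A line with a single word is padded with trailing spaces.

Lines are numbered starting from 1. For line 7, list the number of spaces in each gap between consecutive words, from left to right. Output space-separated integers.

Answer: 4

Derivation:
Line 1: ['go', 'up', 'six'] (min_width=9, slack=4)
Line 2: ['bean', 'north'] (min_width=10, slack=3)
Line 3: ['number', 'to'] (min_width=9, slack=4)
Line 4: ['make', 'frog', 'or'] (min_width=12, slack=1)
Line 5: ['emerald', 'any'] (min_width=11, slack=2)
Line 6: ['young', 'kitchen'] (min_width=13, slack=0)
Line 7: ['give', 'paper'] (min_width=10, slack=3)
Line 8: ['network'] (min_width=7, slack=6)
Line 9: ['everything'] (min_width=10, slack=3)
Line 10: ['why', 'capture'] (min_width=11, slack=2)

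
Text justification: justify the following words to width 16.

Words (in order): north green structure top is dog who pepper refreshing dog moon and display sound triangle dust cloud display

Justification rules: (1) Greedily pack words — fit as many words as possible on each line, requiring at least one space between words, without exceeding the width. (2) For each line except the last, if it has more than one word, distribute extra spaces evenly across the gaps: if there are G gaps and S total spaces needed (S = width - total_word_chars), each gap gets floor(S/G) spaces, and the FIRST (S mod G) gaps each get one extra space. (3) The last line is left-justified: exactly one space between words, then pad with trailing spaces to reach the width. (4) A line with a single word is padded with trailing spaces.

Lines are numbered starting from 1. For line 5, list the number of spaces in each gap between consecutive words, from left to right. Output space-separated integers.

Line 1: ['north', 'green'] (min_width=11, slack=5)
Line 2: ['structure', 'top', 'is'] (min_width=16, slack=0)
Line 3: ['dog', 'who', 'pepper'] (min_width=14, slack=2)
Line 4: ['refreshing', 'dog'] (min_width=14, slack=2)
Line 5: ['moon', 'and', 'display'] (min_width=16, slack=0)
Line 6: ['sound', 'triangle'] (min_width=14, slack=2)
Line 7: ['dust', 'cloud'] (min_width=10, slack=6)
Line 8: ['display'] (min_width=7, slack=9)

Answer: 1 1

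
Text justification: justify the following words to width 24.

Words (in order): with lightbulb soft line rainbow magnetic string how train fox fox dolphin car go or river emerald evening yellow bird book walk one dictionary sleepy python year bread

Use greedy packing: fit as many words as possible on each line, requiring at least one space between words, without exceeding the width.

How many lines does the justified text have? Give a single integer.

Line 1: ['with', 'lightbulb', 'soft', 'line'] (min_width=24, slack=0)
Line 2: ['rainbow', 'magnetic', 'string'] (min_width=23, slack=1)
Line 3: ['how', 'train', 'fox', 'fox'] (min_width=17, slack=7)
Line 4: ['dolphin', 'car', 'go', 'or', 'river'] (min_width=23, slack=1)
Line 5: ['emerald', 'evening', 'yellow'] (min_width=22, slack=2)
Line 6: ['bird', 'book', 'walk', 'one'] (min_width=18, slack=6)
Line 7: ['dictionary', 'sleepy', 'python'] (min_width=24, slack=0)
Line 8: ['year', 'bread'] (min_width=10, slack=14)
Total lines: 8

Answer: 8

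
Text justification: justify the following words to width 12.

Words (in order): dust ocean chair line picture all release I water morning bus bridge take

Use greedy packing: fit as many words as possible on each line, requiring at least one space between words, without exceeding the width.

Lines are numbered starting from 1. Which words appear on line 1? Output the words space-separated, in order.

Answer: dust ocean

Derivation:
Line 1: ['dust', 'ocean'] (min_width=10, slack=2)
Line 2: ['chair', 'line'] (min_width=10, slack=2)
Line 3: ['picture', 'all'] (min_width=11, slack=1)
Line 4: ['release', 'I'] (min_width=9, slack=3)
Line 5: ['water'] (min_width=5, slack=7)
Line 6: ['morning', 'bus'] (min_width=11, slack=1)
Line 7: ['bridge', 'take'] (min_width=11, slack=1)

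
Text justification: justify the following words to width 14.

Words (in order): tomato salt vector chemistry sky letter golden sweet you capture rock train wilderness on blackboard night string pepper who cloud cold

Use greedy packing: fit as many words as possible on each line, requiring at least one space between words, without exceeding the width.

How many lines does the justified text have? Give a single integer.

Answer: 12

Derivation:
Line 1: ['tomato', 'salt'] (min_width=11, slack=3)
Line 2: ['vector'] (min_width=6, slack=8)
Line 3: ['chemistry', 'sky'] (min_width=13, slack=1)
Line 4: ['letter', 'golden'] (min_width=13, slack=1)
Line 5: ['sweet', 'you'] (min_width=9, slack=5)
Line 6: ['capture', 'rock'] (min_width=12, slack=2)
Line 7: ['train'] (min_width=5, slack=9)
Line 8: ['wilderness', 'on'] (min_width=13, slack=1)
Line 9: ['blackboard'] (min_width=10, slack=4)
Line 10: ['night', 'string'] (min_width=12, slack=2)
Line 11: ['pepper', 'who'] (min_width=10, slack=4)
Line 12: ['cloud', 'cold'] (min_width=10, slack=4)
Total lines: 12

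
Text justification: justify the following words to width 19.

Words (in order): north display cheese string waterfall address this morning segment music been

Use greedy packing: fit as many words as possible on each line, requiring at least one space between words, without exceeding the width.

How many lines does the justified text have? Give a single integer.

Answer: 5

Derivation:
Line 1: ['north', 'display'] (min_width=13, slack=6)
Line 2: ['cheese', 'string'] (min_width=13, slack=6)
Line 3: ['waterfall', 'address'] (min_width=17, slack=2)
Line 4: ['this', 'morning'] (min_width=12, slack=7)
Line 5: ['segment', 'music', 'been'] (min_width=18, slack=1)
Total lines: 5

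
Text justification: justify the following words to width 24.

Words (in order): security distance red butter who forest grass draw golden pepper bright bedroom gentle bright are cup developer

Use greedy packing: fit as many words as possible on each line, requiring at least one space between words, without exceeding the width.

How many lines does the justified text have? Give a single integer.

Answer: 5

Derivation:
Line 1: ['security', 'distance', 'red'] (min_width=21, slack=3)
Line 2: ['butter', 'who', 'forest', 'grass'] (min_width=23, slack=1)
Line 3: ['draw', 'golden', 'pepper'] (min_width=18, slack=6)
Line 4: ['bright', 'bedroom', 'gentle'] (min_width=21, slack=3)
Line 5: ['bright', 'are', 'cup', 'developer'] (min_width=24, slack=0)
Total lines: 5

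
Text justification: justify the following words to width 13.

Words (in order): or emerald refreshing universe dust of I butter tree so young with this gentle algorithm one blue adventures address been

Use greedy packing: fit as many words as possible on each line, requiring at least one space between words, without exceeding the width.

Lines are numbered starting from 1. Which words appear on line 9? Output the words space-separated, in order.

Answer: blue

Derivation:
Line 1: ['or', 'emerald'] (min_width=10, slack=3)
Line 2: ['refreshing'] (min_width=10, slack=3)
Line 3: ['universe', 'dust'] (min_width=13, slack=0)
Line 4: ['of', 'I', 'butter'] (min_width=11, slack=2)
Line 5: ['tree', 'so', 'young'] (min_width=13, slack=0)
Line 6: ['with', 'this'] (min_width=9, slack=4)
Line 7: ['gentle'] (min_width=6, slack=7)
Line 8: ['algorithm', 'one'] (min_width=13, slack=0)
Line 9: ['blue'] (min_width=4, slack=9)
Line 10: ['adventures'] (min_width=10, slack=3)
Line 11: ['address', 'been'] (min_width=12, slack=1)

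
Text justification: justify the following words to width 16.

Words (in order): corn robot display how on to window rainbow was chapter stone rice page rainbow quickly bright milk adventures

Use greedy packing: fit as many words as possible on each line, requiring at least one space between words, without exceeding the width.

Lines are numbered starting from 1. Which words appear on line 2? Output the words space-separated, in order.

Answer: display how on

Derivation:
Line 1: ['corn', 'robot'] (min_width=10, slack=6)
Line 2: ['display', 'how', 'on'] (min_width=14, slack=2)
Line 3: ['to', 'window'] (min_width=9, slack=7)
Line 4: ['rainbow', 'was'] (min_width=11, slack=5)
Line 5: ['chapter', 'stone'] (min_width=13, slack=3)
Line 6: ['rice', 'page'] (min_width=9, slack=7)
Line 7: ['rainbow', 'quickly'] (min_width=15, slack=1)
Line 8: ['bright', 'milk'] (min_width=11, slack=5)
Line 9: ['adventures'] (min_width=10, slack=6)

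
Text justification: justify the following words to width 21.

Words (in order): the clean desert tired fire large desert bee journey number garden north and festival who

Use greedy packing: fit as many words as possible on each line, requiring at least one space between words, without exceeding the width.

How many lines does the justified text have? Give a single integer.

Answer: 5

Derivation:
Line 1: ['the', 'clean', 'desert'] (min_width=16, slack=5)
Line 2: ['tired', 'fire', 'large'] (min_width=16, slack=5)
Line 3: ['desert', 'bee', 'journey'] (min_width=18, slack=3)
Line 4: ['number', 'garden', 'north'] (min_width=19, slack=2)
Line 5: ['and', 'festival', 'who'] (min_width=16, slack=5)
Total lines: 5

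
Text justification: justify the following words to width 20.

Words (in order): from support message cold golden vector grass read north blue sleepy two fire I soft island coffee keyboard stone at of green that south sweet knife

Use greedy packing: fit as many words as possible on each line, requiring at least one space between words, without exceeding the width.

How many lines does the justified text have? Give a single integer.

Line 1: ['from', 'support', 'message'] (min_width=20, slack=0)
Line 2: ['cold', 'golden', 'vector'] (min_width=18, slack=2)
Line 3: ['grass', 'read', 'north'] (min_width=16, slack=4)
Line 4: ['blue', 'sleepy', 'two', 'fire'] (min_width=20, slack=0)
Line 5: ['I', 'soft', 'island', 'coffee'] (min_width=20, slack=0)
Line 6: ['keyboard', 'stone', 'at', 'of'] (min_width=20, slack=0)
Line 7: ['green', 'that', 'south'] (min_width=16, slack=4)
Line 8: ['sweet', 'knife'] (min_width=11, slack=9)
Total lines: 8

Answer: 8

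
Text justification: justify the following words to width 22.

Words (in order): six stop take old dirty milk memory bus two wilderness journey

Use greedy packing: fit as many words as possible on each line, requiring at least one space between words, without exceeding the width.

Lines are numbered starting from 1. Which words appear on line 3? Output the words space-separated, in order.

Answer: two wilderness journey

Derivation:
Line 1: ['six', 'stop', 'take', 'old'] (min_width=17, slack=5)
Line 2: ['dirty', 'milk', 'memory', 'bus'] (min_width=21, slack=1)
Line 3: ['two', 'wilderness', 'journey'] (min_width=22, slack=0)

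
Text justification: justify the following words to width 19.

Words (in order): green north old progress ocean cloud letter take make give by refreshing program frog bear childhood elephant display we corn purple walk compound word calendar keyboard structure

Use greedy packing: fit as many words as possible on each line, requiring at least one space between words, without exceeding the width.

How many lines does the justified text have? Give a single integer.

Answer: 11

Derivation:
Line 1: ['green', 'north', 'old'] (min_width=15, slack=4)
Line 2: ['progress', 'ocean'] (min_width=14, slack=5)
Line 3: ['cloud', 'letter', 'take'] (min_width=17, slack=2)
Line 4: ['make', 'give', 'by'] (min_width=12, slack=7)
Line 5: ['refreshing', 'program'] (min_width=18, slack=1)
Line 6: ['frog', 'bear', 'childhood'] (min_width=19, slack=0)
Line 7: ['elephant', 'display', 'we'] (min_width=19, slack=0)
Line 8: ['corn', 'purple', 'walk'] (min_width=16, slack=3)
Line 9: ['compound', 'word'] (min_width=13, slack=6)
Line 10: ['calendar', 'keyboard'] (min_width=17, slack=2)
Line 11: ['structure'] (min_width=9, slack=10)
Total lines: 11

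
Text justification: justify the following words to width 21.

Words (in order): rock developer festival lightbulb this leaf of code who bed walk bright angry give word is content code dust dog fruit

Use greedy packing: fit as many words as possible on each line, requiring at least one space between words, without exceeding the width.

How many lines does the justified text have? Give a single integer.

Line 1: ['rock', 'developer'] (min_width=14, slack=7)
Line 2: ['festival', 'lightbulb'] (min_width=18, slack=3)
Line 3: ['this', 'leaf', 'of', 'code', 'who'] (min_width=21, slack=0)
Line 4: ['bed', 'walk', 'bright', 'angry'] (min_width=21, slack=0)
Line 5: ['give', 'word', 'is', 'content'] (min_width=20, slack=1)
Line 6: ['code', 'dust', 'dog', 'fruit'] (min_width=19, slack=2)
Total lines: 6

Answer: 6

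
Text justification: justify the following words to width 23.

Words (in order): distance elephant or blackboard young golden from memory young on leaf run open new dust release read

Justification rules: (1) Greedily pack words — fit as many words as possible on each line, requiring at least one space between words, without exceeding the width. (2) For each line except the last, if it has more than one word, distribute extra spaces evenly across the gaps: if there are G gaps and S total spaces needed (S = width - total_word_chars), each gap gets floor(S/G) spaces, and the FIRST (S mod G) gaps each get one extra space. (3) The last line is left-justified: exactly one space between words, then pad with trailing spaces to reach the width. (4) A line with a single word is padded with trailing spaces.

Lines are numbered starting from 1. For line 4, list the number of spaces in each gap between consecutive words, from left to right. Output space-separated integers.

Line 1: ['distance', 'elephant', 'or'] (min_width=20, slack=3)
Line 2: ['blackboard', 'young', 'golden'] (min_width=23, slack=0)
Line 3: ['from', 'memory', 'young', 'on'] (min_width=20, slack=3)
Line 4: ['leaf', 'run', 'open', 'new', 'dust'] (min_width=22, slack=1)
Line 5: ['release', 'read'] (min_width=12, slack=11)

Answer: 2 1 1 1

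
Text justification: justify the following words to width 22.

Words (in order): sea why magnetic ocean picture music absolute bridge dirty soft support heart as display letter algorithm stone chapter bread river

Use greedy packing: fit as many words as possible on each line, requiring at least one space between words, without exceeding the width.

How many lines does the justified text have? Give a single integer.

Answer: 7

Derivation:
Line 1: ['sea', 'why', 'magnetic', 'ocean'] (min_width=22, slack=0)
Line 2: ['picture', 'music', 'absolute'] (min_width=22, slack=0)
Line 3: ['bridge', 'dirty', 'soft'] (min_width=17, slack=5)
Line 4: ['support', 'heart', 'as'] (min_width=16, slack=6)
Line 5: ['display', 'letter'] (min_width=14, slack=8)
Line 6: ['algorithm', 'stone'] (min_width=15, slack=7)
Line 7: ['chapter', 'bread', 'river'] (min_width=19, slack=3)
Total lines: 7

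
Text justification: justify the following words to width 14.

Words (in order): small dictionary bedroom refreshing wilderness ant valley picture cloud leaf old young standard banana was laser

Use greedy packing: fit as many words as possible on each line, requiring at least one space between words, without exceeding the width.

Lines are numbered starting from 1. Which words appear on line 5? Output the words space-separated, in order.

Line 1: ['small'] (min_width=5, slack=9)
Line 2: ['dictionary'] (min_width=10, slack=4)
Line 3: ['bedroom'] (min_width=7, slack=7)
Line 4: ['refreshing'] (min_width=10, slack=4)
Line 5: ['wilderness', 'ant'] (min_width=14, slack=0)
Line 6: ['valley', 'picture'] (min_width=14, slack=0)
Line 7: ['cloud', 'leaf', 'old'] (min_width=14, slack=0)
Line 8: ['young', 'standard'] (min_width=14, slack=0)
Line 9: ['banana', 'was'] (min_width=10, slack=4)
Line 10: ['laser'] (min_width=5, slack=9)

Answer: wilderness ant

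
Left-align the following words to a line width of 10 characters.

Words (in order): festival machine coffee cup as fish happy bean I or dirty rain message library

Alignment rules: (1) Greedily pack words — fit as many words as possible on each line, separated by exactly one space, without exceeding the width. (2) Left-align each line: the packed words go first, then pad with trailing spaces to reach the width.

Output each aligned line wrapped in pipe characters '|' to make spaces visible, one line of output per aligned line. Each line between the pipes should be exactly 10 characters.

Line 1: ['festival'] (min_width=8, slack=2)
Line 2: ['machine'] (min_width=7, slack=3)
Line 3: ['coffee', 'cup'] (min_width=10, slack=0)
Line 4: ['as', 'fish'] (min_width=7, slack=3)
Line 5: ['happy', 'bean'] (min_width=10, slack=0)
Line 6: ['I', 'or', 'dirty'] (min_width=10, slack=0)
Line 7: ['rain'] (min_width=4, slack=6)
Line 8: ['message'] (min_width=7, slack=3)
Line 9: ['library'] (min_width=7, slack=3)

Answer: |festival  |
|machine   |
|coffee cup|
|as fish   |
|happy bean|
|I or dirty|
|rain      |
|message   |
|library   |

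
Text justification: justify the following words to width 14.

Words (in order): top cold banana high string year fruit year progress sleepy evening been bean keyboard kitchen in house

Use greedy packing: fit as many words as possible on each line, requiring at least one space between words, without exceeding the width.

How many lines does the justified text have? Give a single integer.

Line 1: ['top', 'cold'] (min_width=8, slack=6)
Line 2: ['banana', 'high'] (min_width=11, slack=3)
Line 3: ['string', 'year'] (min_width=11, slack=3)
Line 4: ['fruit', 'year'] (min_width=10, slack=4)
Line 5: ['progress'] (min_width=8, slack=6)
Line 6: ['sleepy', 'evening'] (min_width=14, slack=0)
Line 7: ['been', 'bean'] (min_width=9, slack=5)
Line 8: ['keyboard'] (min_width=8, slack=6)
Line 9: ['kitchen', 'in'] (min_width=10, slack=4)
Line 10: ['house'] (min_width=5, slack=9)
Total lines: 10

Answer: 10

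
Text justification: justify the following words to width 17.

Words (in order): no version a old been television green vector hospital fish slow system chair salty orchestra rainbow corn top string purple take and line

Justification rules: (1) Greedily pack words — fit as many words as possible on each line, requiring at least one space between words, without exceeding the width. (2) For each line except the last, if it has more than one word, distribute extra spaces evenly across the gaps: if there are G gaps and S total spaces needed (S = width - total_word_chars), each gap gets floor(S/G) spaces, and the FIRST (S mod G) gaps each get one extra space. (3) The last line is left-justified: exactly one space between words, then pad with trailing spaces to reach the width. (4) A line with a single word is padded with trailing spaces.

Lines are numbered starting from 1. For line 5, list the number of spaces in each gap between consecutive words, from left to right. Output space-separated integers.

Line 1: ['no', 'version', 'a', 'old'] (min_width=16, slack=1)
Line 2: ['been', 'television'] (min_width=15, slack=2)
Line 3: ['green', 'vector'] (min_width=12, slack=5)
Line 4: ['hospital', 'fish'] (min_width=13, slack=4)
Line 5: ['slow', 'system', 'chair'] (min_width=17, slack=0)
Line 6: ['salty', 'orchestra'] (min_width=15, slack=2)
Line 7: ['rainbow', 'corn', 'top'] (min_width=16, slack=1)
Line 8: ['string', 'purple'] (min_width=13, slack=4)
Line 9: ['take', 'and', 'line'] (min_width=13, slack=4)

Answer: 1 1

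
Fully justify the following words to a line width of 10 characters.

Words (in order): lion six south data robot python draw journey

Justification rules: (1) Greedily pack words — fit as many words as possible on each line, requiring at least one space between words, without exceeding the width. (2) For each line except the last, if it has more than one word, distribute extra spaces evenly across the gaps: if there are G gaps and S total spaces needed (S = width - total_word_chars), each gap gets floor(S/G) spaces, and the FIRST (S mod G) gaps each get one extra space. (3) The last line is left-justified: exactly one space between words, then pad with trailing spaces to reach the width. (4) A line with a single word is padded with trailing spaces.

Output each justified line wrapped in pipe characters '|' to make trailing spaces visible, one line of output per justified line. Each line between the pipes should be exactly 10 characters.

Answer: |lion   six|
|south data|
|robot     |
|python    |
|draw      |
|journey   |

Derivation:
Line 1: ['lion', 'six'] (min_width=8, slack=2)
Line 2: ['south', 'data'] (min_width=10, slack=0)
Line 3: ['robot'] (min_width=5, slack=5)
Line 4: ['python'] (min_width=6, slack=4)
Line 5: ['draw'] (min_width=4, slack=6)
Line 6: ['journey'] (min_width=7, slack=3)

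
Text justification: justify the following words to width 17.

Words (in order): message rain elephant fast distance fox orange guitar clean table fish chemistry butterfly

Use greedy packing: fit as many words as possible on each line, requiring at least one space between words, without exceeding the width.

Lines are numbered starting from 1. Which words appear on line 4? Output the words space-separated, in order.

Line 1: ['message', 'rain'] (min_width=12, slack=5)
Line 2: ['elephant', 'fast'] (min_width=13, slack=4)
Line 3: ['distance', 'fox'] (min_width=12, slack=5)
Line 4: ['orange', 'guitar'] (min_width=13, slack=4)
Line 5: ['clean', 'table', 'fish'] (min_width=16, slack=1)
Line 6: ['chemistry'] (min_width=9, slack=8)
Line 7: ['butterfly'] (min_width=9, slack=8)

Answer: orange guitar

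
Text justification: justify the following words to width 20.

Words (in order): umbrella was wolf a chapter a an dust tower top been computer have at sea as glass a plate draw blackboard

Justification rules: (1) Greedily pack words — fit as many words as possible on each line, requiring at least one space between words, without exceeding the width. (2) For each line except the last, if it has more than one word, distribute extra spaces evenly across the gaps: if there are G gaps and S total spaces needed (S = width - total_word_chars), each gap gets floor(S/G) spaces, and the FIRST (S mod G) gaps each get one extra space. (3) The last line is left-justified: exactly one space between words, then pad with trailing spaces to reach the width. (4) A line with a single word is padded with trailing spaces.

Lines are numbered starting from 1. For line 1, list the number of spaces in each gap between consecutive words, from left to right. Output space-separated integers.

Line 1: ['umbrella', 'was', 'wolf', 'a'] (min_width=19, slack=1)
Line 2: ['chapter', 'a', 'an', 'dust'] (min_width=17, slack=3)
Line 3: ['tower', 'top', 'been'] (min_width=14, slack=6)
Line 4: ['computer', 'have', 'at', 'sea'] (min_width=20, slack=0)
Line 5: ['as', 'glass', 'a', 'plate'] (min_width=16, slack=4)
Line 6: ['draw', 'blackboard'] (min_width=15, slack=5)

Answer: 2 1 1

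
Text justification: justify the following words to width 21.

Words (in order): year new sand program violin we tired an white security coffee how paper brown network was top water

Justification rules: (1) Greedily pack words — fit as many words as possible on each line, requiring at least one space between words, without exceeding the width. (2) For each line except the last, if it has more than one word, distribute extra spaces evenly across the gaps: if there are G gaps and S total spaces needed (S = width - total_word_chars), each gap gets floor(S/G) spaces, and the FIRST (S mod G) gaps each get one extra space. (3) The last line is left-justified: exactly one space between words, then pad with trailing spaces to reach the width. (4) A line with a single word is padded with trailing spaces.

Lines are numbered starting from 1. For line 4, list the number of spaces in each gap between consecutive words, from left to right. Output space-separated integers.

Answer: 4 4

Derivation:
Line 1: ['year', 'new', 'sand', 'program'] (min_width=21, slack=0)
Line 2: ['violin', 'we', 'tired', 'an'] (min_width=18, slack=3)
Line 3: ['white', 'security', 'coffee'] (min_width=21, slack=0)
Line 4: ['how', 'paper', 'brown'] (min_width=15, slack=6)
Line 5: ['network', 'was', 'top', 'water'] (min_width=21, slack=0)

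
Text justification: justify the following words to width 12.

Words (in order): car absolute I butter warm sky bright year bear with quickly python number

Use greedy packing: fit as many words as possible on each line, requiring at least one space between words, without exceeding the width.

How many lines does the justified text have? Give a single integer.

Line 1: ['car', 'absolute'] (min_width=12, slack=0)
Line 2: ['I', 'butter'] (min_width=8, slack=4)
Line 3: ['warm', 'sky'] (min_width=8, slack=4)
Line 4: ['bright', 'year'] (min_width=11, slack=1)
Line 5: ['bear', 'with'] (min_width=9, slack=3)
Line 6: ['quickly'] (min_width=7, slack=5)
Line 7: ['python'] (min_width=6, slack=6)
Line 8: ['number'] (min_width=6, slack=6)
Total lines: 8

Answer: 8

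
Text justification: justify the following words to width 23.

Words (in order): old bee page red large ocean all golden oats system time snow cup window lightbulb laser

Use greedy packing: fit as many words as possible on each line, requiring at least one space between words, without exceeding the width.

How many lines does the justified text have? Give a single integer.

Line 1: ['old', 'bee', 'page', 'red', 'large'] (min_width=22, slack=1)
Line 2: ['ocean', 'all', 'golden', 'oats'] (min_width=21, slack=2)
Line 3: ['system', 'time', 'snow', 'cup'] (min_width=20, slack=3)
Line 4: ['window', 'lightbulb', 'laser'] (min_width=22, slack=1)
Total lines: 4

Answer: 4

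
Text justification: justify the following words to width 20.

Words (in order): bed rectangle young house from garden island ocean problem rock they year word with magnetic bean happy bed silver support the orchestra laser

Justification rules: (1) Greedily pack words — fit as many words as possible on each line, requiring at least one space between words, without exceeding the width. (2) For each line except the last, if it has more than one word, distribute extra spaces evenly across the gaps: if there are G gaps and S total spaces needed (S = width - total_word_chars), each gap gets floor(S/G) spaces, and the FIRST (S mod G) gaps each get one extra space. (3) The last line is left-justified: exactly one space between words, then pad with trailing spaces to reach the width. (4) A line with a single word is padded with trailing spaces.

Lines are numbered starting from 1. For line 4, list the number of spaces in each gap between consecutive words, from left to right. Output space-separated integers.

Answer: 2 1 1

Derivation:
Line 1: ['bed', 'rectangle', 'young'] (min_width=19, slack=1)
Line 2: ['house', 'from', 'garden'] (min_width=17, slack=3)
Line 3: ['island', 'ocean', 'problem'] (min_width=20, slack=0)
Line 4: ['rock', 'they', 'year', 'word'] (min_width=19, slack=1)
Line 5: ['with', 'magnetic', 'bean'] (min_width=18, slack=2)
Line 6: ['happy', 'bed', 'silver'] (min_width=16, slack=4)
Line 7: ['support', 'the'] (min_width=11, slack=9)
Line 8: ['orchestra', 'laser'] (min_width=15, slack=5)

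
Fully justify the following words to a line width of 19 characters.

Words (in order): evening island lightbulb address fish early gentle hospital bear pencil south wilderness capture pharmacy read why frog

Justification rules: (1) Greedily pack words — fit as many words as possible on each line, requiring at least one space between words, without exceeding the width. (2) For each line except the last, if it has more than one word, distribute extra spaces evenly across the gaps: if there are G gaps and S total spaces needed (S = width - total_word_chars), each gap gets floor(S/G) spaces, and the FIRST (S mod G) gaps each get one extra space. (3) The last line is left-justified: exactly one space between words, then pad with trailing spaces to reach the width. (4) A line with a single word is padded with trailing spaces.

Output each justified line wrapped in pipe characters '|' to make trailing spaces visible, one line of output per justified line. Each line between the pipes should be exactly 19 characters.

Answer: |evening      island|
|lightbulb   address|
|fish  early  gentle|
|hospital       bear|
|pencil        south|
|wilderness  capture|
|pharmacy  read  why|
|frog               |

Derivation:
Line 1: ['evening', 'island'] (min_width=14, slack=5)
Line 2: ['lightbulb', 'address'] (min_width=17, slack=2)
Line 3: ['fish', 'early', 'gentle'] (min_width=17, slack=2)
Line 4: ['hospital', 'bear'] (min_width=13, slack=6)
Line 5: ['pencil', 'south'] (min_width=12, slack=7)
Line 6: ['wilderness', 'capture'] (min_width=18, slack=1)
Line 7: ['pharmacy', 'read', 'why'] (min_width=17, slack=2)
Line 8: ['frog'] (min_width=4, slack=15)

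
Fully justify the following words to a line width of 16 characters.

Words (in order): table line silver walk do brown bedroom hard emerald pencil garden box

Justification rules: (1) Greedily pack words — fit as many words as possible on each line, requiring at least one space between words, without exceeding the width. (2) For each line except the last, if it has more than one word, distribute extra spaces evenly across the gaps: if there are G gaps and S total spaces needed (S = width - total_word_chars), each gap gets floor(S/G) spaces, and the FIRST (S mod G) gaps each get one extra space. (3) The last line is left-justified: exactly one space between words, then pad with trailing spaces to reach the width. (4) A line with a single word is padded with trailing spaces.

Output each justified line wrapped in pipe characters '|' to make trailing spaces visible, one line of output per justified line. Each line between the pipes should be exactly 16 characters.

Line 1: ['table', 'line'] (min_width=10, slack=6)
Line 2: ['silver', 'walk', 'do'] (min_width=14, slack=2)
Line 3: ['brown', 'bedroom'] (min_width=13, slack=3)
Line 4: ['hard', 'emerald'] (min_width=12, slack=4)
Line 5: ['pencil', 'garden'] (min_width=13, slack=3)
Line 6: ['box'] (min_width=3, slack=13)

Answer: |table       line|
|silver  walk  do|
|brown    bedroom|
|hard     emerald|
|pencil    garden|
|box             |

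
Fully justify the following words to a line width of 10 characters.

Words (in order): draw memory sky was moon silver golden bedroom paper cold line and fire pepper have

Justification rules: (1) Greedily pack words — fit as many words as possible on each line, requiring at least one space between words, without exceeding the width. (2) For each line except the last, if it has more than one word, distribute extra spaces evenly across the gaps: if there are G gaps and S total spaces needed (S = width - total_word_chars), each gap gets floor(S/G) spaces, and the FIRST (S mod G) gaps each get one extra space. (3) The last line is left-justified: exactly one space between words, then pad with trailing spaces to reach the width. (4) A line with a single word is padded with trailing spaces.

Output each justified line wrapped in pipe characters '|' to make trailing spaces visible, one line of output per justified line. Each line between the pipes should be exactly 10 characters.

Answer: |draw      |
|memory sky|
|was   moon|
|silver    |
|golden    |
|bedroom   |
|paper cold|
|line   and|
|fire      |
|pepper    |
|have      |

Derivation:
Line 1: ['draw'] (min_width=4, slack=6)
Line 2: ['memory', 'sky'] (min_width=10, slack=0)
Line 3: ['was', 'moon'] (min_width=8, slack=2)
Line 4: ['silver'] (min_width=6, slack=4)
Line 5: ['golden'] (min_width=6, slack=4)
Line 6: ['bedroom'] (min_width=7, slack=3)
Line 7: ['paper', 'cold'] (min_width=10, slack=0)
Line 8: ['line', 'and'] (min_width=8, slack=2)
Line 9: ['fire'] (min_width=4, slack=6)
Line 10: ['pepper'] (min_width=6, slack=4)
Line 11: ['have'] (min_width=4, slack=6)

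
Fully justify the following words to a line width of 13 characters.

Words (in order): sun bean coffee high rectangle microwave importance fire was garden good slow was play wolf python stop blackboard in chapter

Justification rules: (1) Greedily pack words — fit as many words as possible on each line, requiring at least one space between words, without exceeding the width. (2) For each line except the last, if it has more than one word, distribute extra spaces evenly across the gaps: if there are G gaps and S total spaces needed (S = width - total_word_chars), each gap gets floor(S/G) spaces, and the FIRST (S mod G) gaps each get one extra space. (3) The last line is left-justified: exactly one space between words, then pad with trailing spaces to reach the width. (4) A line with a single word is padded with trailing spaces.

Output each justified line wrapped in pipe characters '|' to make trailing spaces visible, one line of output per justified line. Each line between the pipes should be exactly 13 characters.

Answer: |sun      bean|
|coffee   high|
|rectangle    |
|microwave    |
|importance   |
|fire      was|
|garden   good|
|slow was play|
|wolf   python|
|stop         |
|blackboard in|
|chapter      |

Derivation:
Line 1: ['sun', 'bean'] (min_width=8, slack=5)
Line 2: ['coffee', 'high'] (min_width=11, slack=2)
Line 3: ['rectangle'] (min_width=9, slack=4)
Line 4: ['microwave'] (min_width=9, slack=4)
Line 5: ['importance'] (min_width=10, slack=3)
Line 6: ['fire', 'was'] (min_width=8, slack=5)
Line 7: ['garden', 'good'] (min_width=11, slack=2)
Line 8: ['slow', 'was', 'play'] (min_width=13, slack=0)
Line 9: ['wolf', 'python'] (min_width=11, slack=2)
Line 10: ['stop'] (min_width=4, slack=9)
Line 11: ['blackboard', 'in'] (min_width=13, slack=0)
Line 12: ['chapter'] (min_width=7, slack=6)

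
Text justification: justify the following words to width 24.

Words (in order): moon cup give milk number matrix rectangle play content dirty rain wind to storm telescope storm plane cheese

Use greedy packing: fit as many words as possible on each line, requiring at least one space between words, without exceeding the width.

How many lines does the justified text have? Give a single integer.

Line 1: ['moon', 'cup', 'give', 'milk'] (min_width=18, slack=6)
Line 2: ['number', 'matrix', 'rectangle'] (min_width=23, slack=1)
Line 3: ['play', 'content', 'dirty', 'rain'] (min_width=23, slack=1)
Line 4: ['wind', 'to', 'storm', 'telescope'] (min_width=23, slack=1)
Line 5: ['storm', 'plane', 'cheese'] (min_width=18, slack=6)
Total lines: 5

Answer: 5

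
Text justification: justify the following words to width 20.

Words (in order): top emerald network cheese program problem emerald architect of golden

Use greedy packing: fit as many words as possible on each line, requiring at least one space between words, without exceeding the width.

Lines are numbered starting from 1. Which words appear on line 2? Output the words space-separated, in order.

Line 1: ['top', 'emerald', 'network'] (min_width=19, slack=1)
Line 2: ['cheese', 'program'] (min_width=14, slack=6)
Line 3: ['problem', 'emerald'] (min_width=15, slack=5)
Line 4: ['architect', 'of', 'golden'] (min_width=19, slack=1)

Answer: cheese program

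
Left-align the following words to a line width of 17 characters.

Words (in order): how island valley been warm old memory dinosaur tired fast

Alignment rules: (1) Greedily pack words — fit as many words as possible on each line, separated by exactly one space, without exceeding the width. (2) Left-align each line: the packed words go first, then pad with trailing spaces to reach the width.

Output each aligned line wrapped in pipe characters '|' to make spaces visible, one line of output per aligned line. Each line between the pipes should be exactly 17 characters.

Line 1: ['how', 'island', 'valley'] (min_width=17, slack=0)
Line 2: ['been', 'warm', 'old'] (min_width=13, slack=4)
Line 3: ['memory', 'dinosaur'] (min_width=15, slack=2)
Line 4: ['tired', 'fast'] (min_width=10, slack=7)

Answer: |how island valley|
|been warm old    |
|memory dinosaur  |
|tired fast       |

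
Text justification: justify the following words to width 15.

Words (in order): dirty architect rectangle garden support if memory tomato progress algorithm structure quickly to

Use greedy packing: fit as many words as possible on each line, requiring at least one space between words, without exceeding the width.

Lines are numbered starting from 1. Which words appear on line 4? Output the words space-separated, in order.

Answer: if memory

Derivation:
Line 1: ['dirty', 'architect'] (min_width=15, slack=0)
Line 2: ['rectangle'] (min_width=9, slack=6)
Line 3: ['garden', 'support'] (min_width=14, slack=1)
Line 4: ['if', 'memory'] (min_width=9, slack=6)
Line 5: ['tomato', 'progress'] (min_width=15, slack=0)
Line 6: ['algorithm'] (min_width=9, slack=6)
Line 7: ['structure'] (min_width=9, slack=6)
Line 8: ['quickly', 'to'] (min_width=10, slack=5)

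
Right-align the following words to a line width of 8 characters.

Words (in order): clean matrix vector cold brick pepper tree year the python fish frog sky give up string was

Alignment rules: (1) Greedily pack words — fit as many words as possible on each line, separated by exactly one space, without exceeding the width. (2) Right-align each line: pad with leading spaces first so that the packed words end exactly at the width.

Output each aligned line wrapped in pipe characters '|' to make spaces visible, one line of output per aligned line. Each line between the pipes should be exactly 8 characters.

Answer: |   clean|
|  matrix|
|  vector|
|    cold|
|   brick|
|  pepper|
|    tree|
|year the|
|  python|
|    fish|
|frog sky|
| give up|
|  string|
|     was|

Derivation:
Line 1: ['clean'] (min_width=5, slack=3)
Line 2: ['matrix'] (min_width=6, slack=2)
Line 3: ['vector'] (min_width=6, slack=2)
Line 4: ['cold'] (min_width=4, slack=4)
Line 5: ['brick'] (min_width=5, slack=3)
Line 6: ['pepper'] (min_width=6, slack=2)
Line 7: ['tree'] (min_width=4, slack=4)
Line 8: ['year', 'the'] (min_width=8, slack=0)
Line 9: ['python'] (min_width=6, slack=2)
Line 10: ['fish'] (min_width=4, slack=4)
Line 11: ['frog', 'sky'] (min_width=8, slack=0)
Line 12: ['give', 'up'] (min_width=7, slack=1)
Line 13: ['string'] (min_width=6, slack=2)
Line 14: ['was'] (min_width=3, slack=5)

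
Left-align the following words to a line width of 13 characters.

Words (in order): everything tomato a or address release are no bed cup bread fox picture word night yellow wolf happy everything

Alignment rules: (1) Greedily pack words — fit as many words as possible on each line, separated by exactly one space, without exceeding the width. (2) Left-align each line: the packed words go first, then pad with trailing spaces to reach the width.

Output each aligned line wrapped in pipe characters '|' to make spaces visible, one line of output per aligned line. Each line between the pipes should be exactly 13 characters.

Line 1: ['everything'] (min_width=10, slack=3)
Line 2: ['tomato', 'a', 'or'] (min_width=11, slack=2)
Line 3: ['address'] (min_width=7, slack=6)
Line 4: ['release', 'are'] (min_width=11, slack=2)
Line 5: ['no', 'bed', 'cup'] (min_width=10, slack=3)
Line 6: ['bread', 'fox'] (min_width=9, slack=4)
Line 7: ['picture', 'word'] (min_width=12, slack=1)
Line 8: ['night', 'yellow'] (min_width=12, slack=1)
Line 9: ['wolf', 'happy'] (min_width=10, slack=3)
Line 10: ['everything'] (min_width=10, slack=3)

Answer: |everything   |
|tomato a or  |
|address      |
|release are  |
|no bed cup   |
|bread fox    |
|picture word |
|night yellow |
|wolf happy   |
|everything   |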